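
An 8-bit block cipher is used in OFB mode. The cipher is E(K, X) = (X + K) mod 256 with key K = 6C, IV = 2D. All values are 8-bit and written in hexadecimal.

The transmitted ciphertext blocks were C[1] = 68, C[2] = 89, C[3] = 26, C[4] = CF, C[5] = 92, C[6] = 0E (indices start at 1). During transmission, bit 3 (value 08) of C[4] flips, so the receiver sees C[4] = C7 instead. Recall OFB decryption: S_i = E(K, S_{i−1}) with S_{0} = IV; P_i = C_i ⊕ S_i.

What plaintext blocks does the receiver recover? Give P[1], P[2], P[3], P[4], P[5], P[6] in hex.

P[1] = F1, P[2] = 8C, P[3] = 57, P[4] = 1A, P[5] = DB, P[6] = BB

Only C[4] changed, to C7. In OFB, a change in C_i flips the same bit in P_i only; the keystream is unaffected. Decrypting the received ciphertext:
P[1]: S = E(K, 2D) = 99; 68 ⊕ 99 = F1.
P[2]: S = E(K, 99) = 05; 89 ⊕ 05 = 8C.
P[3]: S = E(K, 05) = 71; 26 ⊕ 71 = 57.
P[4]: S = E(K, 71) = DD; C7 ⊕ DD = 1A.
P[5]: S = E(K, DD) = 49; 92 ⊕ 49 = DB.
P[6]: S = E(K, 49) = B5; 0E ⊕ B5 = BB.
Blocks that differ from the original plaintext: P[4].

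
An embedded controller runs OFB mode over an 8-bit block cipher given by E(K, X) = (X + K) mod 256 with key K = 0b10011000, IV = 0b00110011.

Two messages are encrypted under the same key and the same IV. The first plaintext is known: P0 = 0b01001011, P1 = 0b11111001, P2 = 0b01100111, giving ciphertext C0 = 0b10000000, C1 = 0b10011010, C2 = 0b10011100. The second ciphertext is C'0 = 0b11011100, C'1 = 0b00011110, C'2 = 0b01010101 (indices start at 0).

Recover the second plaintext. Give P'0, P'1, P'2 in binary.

In OFB with a reused IV, both messages share the same keystream S_i, so C_i ⊕ C'_i = P_i ⊕ P'_i and thus P'_i = P_i ⊕ C_i ⊕ C'_i.
P'0: 0b01001011 ⊕ 0b10000000 ⊕ 0b11011100 = 0b00010111.
P'1: 0b11111001 ⊕ 0b10011010 ⊕ 0b00011110 = 0b01111101.
P'2: 0b01100111 ⊕ 0b10011100 ⊕ 0b01010101 = 0b10101110.

P'0 = 0b00010111, P'1 = 0b01111101, P'2 = 0b10101110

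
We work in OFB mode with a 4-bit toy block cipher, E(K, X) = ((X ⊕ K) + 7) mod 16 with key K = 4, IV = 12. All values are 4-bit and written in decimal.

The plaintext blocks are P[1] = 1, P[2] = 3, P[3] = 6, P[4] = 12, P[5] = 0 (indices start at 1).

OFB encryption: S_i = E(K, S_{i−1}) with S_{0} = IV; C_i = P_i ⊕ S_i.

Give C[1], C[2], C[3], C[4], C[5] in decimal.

C[1]: S = E(K, 12) = 15; 1 ⊕ 15 = 14.
C[2]: S = E(K, 15) = 2; 3 ⊕ 2 = 1.
C[3]: S = E(K, 2) = 13; 6 ⊕ 13 = 11.
C[4]: S = E(K, 13) = 0; 12 ⊕ 0 = 12.
C[5]: S = E(K, 0) = 11; 0 ⊕ 11 = 11.

C[1] = 14, C[2] = 1, C[3] = 11, C[4] = 12, C[5] = 11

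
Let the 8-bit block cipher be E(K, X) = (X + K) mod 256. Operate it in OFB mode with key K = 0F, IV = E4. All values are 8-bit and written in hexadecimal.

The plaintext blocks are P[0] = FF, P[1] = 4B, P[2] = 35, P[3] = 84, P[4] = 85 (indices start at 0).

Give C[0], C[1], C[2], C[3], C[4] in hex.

OFB encryption: S_i = E(K, S_{i−1}) with S_{−1} = IV; C_i = P_i ⊕ S_i.
C[0]: S = E(K, E4) = F3; FF ⊕ F3 = 0C.
C[1]: S = E(K, F3) = 02; 4B ⊕ 02 = 49.
C[2]: S = E(K, 02) = 11; 35 ⊕ 11 = 24.
C[3]: S = E(K, 11) = 20; 84 ⊕ 20 = A4.
C[4]: S = E(K, 20) = 2F; 85 ⊕ 2F = AA.

C[0] = 0C, C[1] = 49, C[2] = 24, C[3] = A4, C[4] = AA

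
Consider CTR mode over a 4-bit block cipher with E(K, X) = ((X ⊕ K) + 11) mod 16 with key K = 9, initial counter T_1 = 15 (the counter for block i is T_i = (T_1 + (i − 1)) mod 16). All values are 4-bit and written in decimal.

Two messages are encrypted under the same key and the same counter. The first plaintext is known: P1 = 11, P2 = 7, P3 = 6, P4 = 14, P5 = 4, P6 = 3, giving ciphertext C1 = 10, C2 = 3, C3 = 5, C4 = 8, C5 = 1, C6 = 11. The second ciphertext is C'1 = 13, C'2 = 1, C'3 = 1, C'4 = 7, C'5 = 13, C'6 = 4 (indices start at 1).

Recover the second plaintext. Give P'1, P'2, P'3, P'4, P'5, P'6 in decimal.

P'1 = 12, P'2 = 5, P'3 = 2, P'4 = 1, P'5 = 8, P'6 = 12

In CTR with a reused counter, both messages share the same keystream S_i, so C_i ⊕ C'_i = P_i ⊕ P'_i and thus P'_i = P_i ⊕ C_i ⊕ C'_i.
P'1: 11 ⊕ 10 ⊕ 13 = 12.
P'2: 7 ⊕ 3 ⊕ 1 = 5.
P'3: 6 ⊕ 5 ⊕ 1 = 2.
P'4: 14 ⊕ 8 ⊕ 7 = 1.
P'5: 4 ⊕ 1 ⊕ 13 = 8.
P'6: 3 ⊕ 11 ⊕ 4 = 12.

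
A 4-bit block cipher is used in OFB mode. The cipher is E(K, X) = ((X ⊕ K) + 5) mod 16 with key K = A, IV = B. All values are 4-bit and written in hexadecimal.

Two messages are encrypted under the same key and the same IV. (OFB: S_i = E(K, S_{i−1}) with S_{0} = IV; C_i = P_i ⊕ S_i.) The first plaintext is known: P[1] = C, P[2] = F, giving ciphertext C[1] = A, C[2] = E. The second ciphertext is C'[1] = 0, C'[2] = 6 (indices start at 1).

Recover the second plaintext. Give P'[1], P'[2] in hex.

In OFB with a reused IV, both messages share the same keystream S_i, so C_i ⊕ C'_i = P_i ⊕ P'_i and thus P'_i = P_i ⊕ C_i ⊕ C'_i.
P'[1]: C ⊕ A ⊕ 0 = 6.
P'[2]: F ⊕ E ⊕ 6 = 7.

P'[1] = 6, P'[2] = 7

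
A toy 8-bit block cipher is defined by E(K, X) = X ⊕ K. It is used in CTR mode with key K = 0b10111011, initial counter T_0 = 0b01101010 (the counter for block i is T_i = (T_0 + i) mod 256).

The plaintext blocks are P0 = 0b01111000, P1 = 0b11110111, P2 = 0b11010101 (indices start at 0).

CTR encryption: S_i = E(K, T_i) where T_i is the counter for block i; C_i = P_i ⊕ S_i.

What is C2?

C2 = 0b00000010

C0: T = 0b01101010, S = E(K, T) = 0b11010001; 0b01111000 ⊕ 0b11010001 = 0b10101001.
C1: T = 0b01101011, S = E(K, T) = 0b11010000; 0b11110111 ⊕ 0b11010000 = 0b00100111.
C2: T = 0b01101100, S = E(K, T) = 0b11010111; 0b11010101 ⊕ 0b11010111 = 0b00000010.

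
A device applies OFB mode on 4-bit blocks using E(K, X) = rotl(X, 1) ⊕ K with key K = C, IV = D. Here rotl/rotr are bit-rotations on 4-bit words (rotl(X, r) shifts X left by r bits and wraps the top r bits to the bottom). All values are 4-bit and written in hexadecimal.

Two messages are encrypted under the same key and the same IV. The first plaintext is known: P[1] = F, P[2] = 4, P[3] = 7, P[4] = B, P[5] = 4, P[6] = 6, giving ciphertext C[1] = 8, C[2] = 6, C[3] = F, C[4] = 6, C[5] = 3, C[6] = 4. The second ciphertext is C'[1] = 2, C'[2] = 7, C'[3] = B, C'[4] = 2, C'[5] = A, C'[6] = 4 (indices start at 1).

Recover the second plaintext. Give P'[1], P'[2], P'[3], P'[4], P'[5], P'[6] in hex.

In OFB with a reused IV, both messages share the same keystream S_i, so C_i ⊕ C'_i = P_i ⊕ P'_i and thus P'_i = P_i ⊕ C_i ⊕ C'_i.
P'[1]: F ⊕ 8 ⊕ 2 = 5.
P'[2]: 4 ⊕ 6 ⊕ 7 = 5.
P'[3]: 7 ⊕ F ⊕ B = 3.
P'[4]: B ⊕ 6 ⊕ 2 = F.
P'[5]: 4 ⊕ 3 ⊕ A = D.
P'[6]: 6 ⊕ 4 ⊕ 4 = 6.

P'[1] = 5, P'[2] = 5, P'[3] = 3, P'[4] = F, P'[5] = D, P'[6] = 6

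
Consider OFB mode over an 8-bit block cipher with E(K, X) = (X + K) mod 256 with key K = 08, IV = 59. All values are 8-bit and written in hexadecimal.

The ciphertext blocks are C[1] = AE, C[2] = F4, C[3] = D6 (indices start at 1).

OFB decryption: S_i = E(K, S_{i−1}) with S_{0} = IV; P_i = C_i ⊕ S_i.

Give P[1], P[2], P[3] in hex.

P[1] = CF, P[2] = 9D, P[3] = A7

P[1]: S = E(K, 59) = 61; AE ⊕ 61 = CF.
P[2]: S = E(K, 61) = 69; F4 ⊕ 69 = 9D.
P[3]: S = E(K, 69) = 71; D6 ⊕ 71 = A7.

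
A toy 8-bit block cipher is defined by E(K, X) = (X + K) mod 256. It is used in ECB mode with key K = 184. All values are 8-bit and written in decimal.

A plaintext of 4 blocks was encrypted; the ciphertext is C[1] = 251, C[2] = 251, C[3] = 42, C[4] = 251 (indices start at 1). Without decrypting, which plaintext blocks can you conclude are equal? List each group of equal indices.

ECB encrypts each block independently with the same key, so equal ciphertext blocks imply equal plaintext blocks.
C[1] = C[2] = C[4] = 251, so P[1] = P[2] = P[4].

P[1] = P[2] = P[4]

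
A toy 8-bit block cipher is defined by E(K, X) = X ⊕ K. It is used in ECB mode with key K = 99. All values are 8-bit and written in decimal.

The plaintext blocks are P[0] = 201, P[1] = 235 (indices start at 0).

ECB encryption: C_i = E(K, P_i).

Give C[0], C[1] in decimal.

C[0]: E(K, 201) = 170.
C[1]: E(K, 235) = 136.

C[0] = 170, C[1] = 136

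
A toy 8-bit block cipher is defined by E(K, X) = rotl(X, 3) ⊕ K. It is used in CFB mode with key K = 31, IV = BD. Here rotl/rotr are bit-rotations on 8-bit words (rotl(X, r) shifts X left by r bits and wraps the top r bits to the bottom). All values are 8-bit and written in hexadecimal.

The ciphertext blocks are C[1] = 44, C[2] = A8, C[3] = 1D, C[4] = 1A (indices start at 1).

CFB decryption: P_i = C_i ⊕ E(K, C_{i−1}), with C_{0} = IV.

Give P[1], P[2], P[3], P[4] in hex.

P[1] = 98, P[2] = BB, P[3] = 69, P[4] = C3

P[1]: E(K, BD) = DC; 44 ⊕ DC = 98.
P[2]: E(K, 44) = 13; A8 ⊕ 13 = BB.
P[3]: E(K, A8) = 74; 1D ⊕ 74 = 69.
P[4]: E(K, 1D) = D9; 1A ⊕ D9 = C3.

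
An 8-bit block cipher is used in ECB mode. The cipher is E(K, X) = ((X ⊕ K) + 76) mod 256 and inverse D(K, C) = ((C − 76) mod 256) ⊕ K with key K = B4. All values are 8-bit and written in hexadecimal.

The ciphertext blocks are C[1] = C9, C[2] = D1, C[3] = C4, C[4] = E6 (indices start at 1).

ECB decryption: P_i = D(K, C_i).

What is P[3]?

P[3]: D(K, C4) = FA.

P[3] = FA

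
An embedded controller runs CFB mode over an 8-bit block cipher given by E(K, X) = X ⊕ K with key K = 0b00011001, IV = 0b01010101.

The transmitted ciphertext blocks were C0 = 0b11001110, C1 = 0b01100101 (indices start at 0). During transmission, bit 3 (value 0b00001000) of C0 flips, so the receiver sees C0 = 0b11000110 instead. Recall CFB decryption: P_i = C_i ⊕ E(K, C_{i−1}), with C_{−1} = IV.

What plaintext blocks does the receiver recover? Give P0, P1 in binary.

P0 = 0b10001010, P1 = 0b10111010

Only C0 changed, to 0b11000110. In CFB, a change in C_i flips the same bit in P_i and garbles P_{i+1}. Decrypting the received ciphertext:
P0: E(K, 0b01010101) = 0b01001100; 0b11000110 ⊕ 0b01001100 = 0b10001010.
P1: E(K, 0b11000110) = 0b11011111; 0b01100101 ⊕ 0b11011111 = 0b10111010.
Blocks that differ from the original plaintext: P0, P1.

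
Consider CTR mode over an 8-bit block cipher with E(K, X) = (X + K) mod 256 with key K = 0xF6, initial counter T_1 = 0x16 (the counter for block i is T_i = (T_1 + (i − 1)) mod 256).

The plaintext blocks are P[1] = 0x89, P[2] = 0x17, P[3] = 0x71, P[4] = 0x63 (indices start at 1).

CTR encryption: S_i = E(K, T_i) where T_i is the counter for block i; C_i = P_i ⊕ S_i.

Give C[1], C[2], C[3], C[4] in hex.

C[1] = 0x85, C[2] = 0x1A, C[3] = 0x7F, C[4] = 0x6C

C[1]: T = 0x16, S = E(K, T) = 0x0C; 0x89 ⊕ 0x0C = 0x85.
C[2]: T = 0x17, S = E(K, T) = 0x0D; 0x17 ⊕ 0x0D = 0x1A.
C[3]: T = 0x18, S = E(K, T) = 0x0E; 0x71 ⊕ 0x0E = 0x7F.
C[4]: T = 0x19, S = E(K, T) = 0x0F; 0x63 ⊕ 0x0F = 0x6C.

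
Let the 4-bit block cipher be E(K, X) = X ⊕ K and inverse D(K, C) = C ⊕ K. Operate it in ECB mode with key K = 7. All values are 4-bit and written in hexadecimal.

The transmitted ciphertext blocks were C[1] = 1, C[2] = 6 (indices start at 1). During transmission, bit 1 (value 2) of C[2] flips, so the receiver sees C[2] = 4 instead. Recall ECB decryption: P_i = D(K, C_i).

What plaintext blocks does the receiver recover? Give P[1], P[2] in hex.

P[1] = 6, P[2] = 3

Only C[2] changed, to 4. In ECB, a change in C_i affects only P_i. Decrypting the received ciphertext:
P[1]: D(K, 1) = 6.
P[2]: D(K, 4) = 3.
Blocks that differ from the original plaintext: P[2].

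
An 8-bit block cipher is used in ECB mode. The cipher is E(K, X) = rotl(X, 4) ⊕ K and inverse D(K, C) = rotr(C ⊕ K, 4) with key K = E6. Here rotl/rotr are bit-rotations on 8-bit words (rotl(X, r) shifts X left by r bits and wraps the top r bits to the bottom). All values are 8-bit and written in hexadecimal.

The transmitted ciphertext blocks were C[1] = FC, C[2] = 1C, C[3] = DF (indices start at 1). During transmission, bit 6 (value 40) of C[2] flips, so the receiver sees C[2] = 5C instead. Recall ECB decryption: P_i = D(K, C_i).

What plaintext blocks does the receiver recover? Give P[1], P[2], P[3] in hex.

P[1] = A1, P[2] = AB, P[3] = 93

Only C[2] changed, to 5C. In ECB, a change in C_i affects only P_i. Decrypting the received ciphertext:
P[1]: D(K, FC) = A1.
P[2]: D(K, 5C) = AB.
P[3]: D(K, DF) = 93.
Blocks that differ from the original plaintext: P[2].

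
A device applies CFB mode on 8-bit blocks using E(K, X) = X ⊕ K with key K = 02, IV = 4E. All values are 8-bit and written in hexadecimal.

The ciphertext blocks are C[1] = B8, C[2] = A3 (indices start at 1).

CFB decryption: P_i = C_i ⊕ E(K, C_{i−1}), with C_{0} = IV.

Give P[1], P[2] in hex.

P[1]: E(K, 4E) = 4C; B8 ⊕ 4C = F4.
P[2]: E(K, B8) = BA; A3 ⊕ BA = 19.

P[1] = F4, P[2] = 19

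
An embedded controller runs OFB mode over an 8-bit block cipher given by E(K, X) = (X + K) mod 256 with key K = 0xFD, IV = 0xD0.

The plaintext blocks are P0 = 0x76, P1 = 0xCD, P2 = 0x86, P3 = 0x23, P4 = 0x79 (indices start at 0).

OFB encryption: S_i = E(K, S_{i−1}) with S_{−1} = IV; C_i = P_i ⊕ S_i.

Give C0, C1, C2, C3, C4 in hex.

C0: S = E(K, 0xD0) = 0xCD; 0x76 ⊕ 0xCD = 0xBB.
C1: S = E(K, 0xCD) = 0xCA; 0xCD ⊕ 0xCA = 0x07.
C2: S = E(K, 0xCA) = 0xC7; 0x86 ⊕ 0xC7 = 0x41.
C3: S = E(K, 0xC7) = 0xC4; 0x23 ⊕ 0xC4 = 0xE7.
C4: S = E(K, 0xC4) = 0xC1; 0x79 ⊕ 0xC1 = 0xB8.

C0 = 0xBB, C1 = 0x07, C2 = 0x41, C3 = 0xE7, C4 = 0xB8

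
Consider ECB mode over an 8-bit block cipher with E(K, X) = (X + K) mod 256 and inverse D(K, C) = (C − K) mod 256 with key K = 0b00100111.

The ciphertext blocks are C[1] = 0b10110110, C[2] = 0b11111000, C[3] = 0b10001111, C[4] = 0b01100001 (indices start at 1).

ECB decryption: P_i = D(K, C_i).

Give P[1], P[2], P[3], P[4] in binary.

P[1]: D(K, 0b10110110) = 0b10001111.
P[2]: D(K, 0b11111000) = 0b11010001.
P[3]: D(K, 0b10001111) = 0b01101000.
P[4]: D(K, 0b01100001) = 0b00111010.

P[1] = 0b10001111, P[2] = 0b11010001, P[3] = 0b01101000, P[4] = 0b00111010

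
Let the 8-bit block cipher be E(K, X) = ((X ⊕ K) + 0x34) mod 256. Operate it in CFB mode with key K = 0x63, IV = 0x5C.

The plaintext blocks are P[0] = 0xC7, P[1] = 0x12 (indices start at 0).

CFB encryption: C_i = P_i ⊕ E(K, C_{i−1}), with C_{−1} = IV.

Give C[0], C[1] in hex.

C[0] = 0xB4, C[1] = 0x19

C[0]: E(K, 0x5C) = 0x73; 0xC7 ⊕ 0x73 = 0xB4.
C[1]: E(K, 0xB4) = 0x0B; 0x12 ⊕ 0x0B = 0x19.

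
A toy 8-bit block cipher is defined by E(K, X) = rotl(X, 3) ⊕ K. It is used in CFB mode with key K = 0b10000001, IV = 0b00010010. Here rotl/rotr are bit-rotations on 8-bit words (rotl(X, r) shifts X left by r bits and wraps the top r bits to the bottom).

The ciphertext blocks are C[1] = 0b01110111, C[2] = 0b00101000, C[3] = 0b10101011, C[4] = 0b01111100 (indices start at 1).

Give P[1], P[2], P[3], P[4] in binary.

CFB decryption: P_i = C_i ⊕ E(K, C_{i−1}), with C_{0} = IV.
P[1]: E(K, 0b00010010) = 0b00010001; 0b01110111 ⊕ 0b00010001 = 0b01100110.
P[2]: E(K, 0b01110111) = 0b00111010; 0b00101000 ⊕ 0b00111010 = 0b00010010.
P[3]: E(K, 0b00101000) = 0b11000000; 0b10101011 ⊕ 0b11000000 = 0b01101011.
P[4]: E(K, 0b10101011) = 0b11011100; 0b01111100 ⊕ 0b11011100 = 0b10100000.

P[1] = 0b01100110, P[2] = 0b00010010, P[3] = 0b01101011, P[4] = 0b10100000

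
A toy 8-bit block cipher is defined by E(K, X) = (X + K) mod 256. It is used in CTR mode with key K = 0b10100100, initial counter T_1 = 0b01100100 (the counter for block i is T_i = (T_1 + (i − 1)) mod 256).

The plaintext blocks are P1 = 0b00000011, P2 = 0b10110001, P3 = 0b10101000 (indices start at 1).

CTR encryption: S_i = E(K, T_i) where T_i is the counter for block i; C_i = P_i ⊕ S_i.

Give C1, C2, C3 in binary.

C1: T = 0b01100100, S = E(K, T) = 0b00001000; 0b00000011 ⊕ 0b00001000 = 0b00001011.
C2: T = 0b01100101, S = E(K, T) = 0b00001001; 0b10110001 ⊕ 0b00001001 = 0b10111000.
C3: T = 0b01100110, S = E(K, T) = 0b00001010; 0b10101000 ⊕ 0b00001010 = 0b10100010.

C1 = 0b00001011, C2 = 0b10111000, C3 = 0b10100010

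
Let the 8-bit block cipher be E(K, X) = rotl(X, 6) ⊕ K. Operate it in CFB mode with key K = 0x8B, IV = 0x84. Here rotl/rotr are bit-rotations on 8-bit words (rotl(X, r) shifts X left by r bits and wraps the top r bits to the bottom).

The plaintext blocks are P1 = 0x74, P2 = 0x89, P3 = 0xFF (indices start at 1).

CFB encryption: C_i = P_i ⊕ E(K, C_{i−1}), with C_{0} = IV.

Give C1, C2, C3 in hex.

C1 = 0xDE, C2 = 0xB5, C3 = 0x19

C1: E(K, 0x84) = 0xAA; 0x74 ⊕ 0xAA = 0xDE.
C2: E(K, 0xDE) = 0x3C; 0x89 ⊕ 0x3C = 0xB5.
C3: E(K, 0xB5) = 0xE6; 0xFF ⊕ 0xE6 = 0x19.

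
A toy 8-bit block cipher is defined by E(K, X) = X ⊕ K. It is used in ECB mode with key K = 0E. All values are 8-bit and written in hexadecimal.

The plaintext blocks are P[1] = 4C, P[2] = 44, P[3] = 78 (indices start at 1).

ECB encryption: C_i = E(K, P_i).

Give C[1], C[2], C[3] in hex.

C[1]: E(K, 4C) = 42.
C[2]: E(K, 44) = 4A.
C[3]: E(K, 78) = 76.

C[1] = 42, C[2] = 4A, C[3] = 76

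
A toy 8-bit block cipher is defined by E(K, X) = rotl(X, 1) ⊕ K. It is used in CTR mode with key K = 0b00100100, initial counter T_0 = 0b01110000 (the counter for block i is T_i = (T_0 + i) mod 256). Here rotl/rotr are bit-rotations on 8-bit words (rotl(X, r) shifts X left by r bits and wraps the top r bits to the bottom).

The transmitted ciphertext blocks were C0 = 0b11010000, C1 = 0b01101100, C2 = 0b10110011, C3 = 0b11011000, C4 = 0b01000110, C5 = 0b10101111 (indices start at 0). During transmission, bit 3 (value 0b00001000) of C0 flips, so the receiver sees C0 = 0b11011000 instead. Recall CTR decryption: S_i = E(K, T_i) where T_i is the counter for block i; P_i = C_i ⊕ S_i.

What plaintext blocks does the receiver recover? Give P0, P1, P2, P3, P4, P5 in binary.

Only C0 changed, to 0b11011000. In CTR, a change in C_i flips the same bit in P_i only; the keystream is unaffected. Decrypting the received ciphertext:
P0: T = 0b01110000, S = E(K, T) = 0b11000100; 0b11011000 ⊕ 0b11000100 = 0b00011100.
P1: T = 0b01110001, S = E(K, T) = 0b11000110; 0b01101100 ⊕ 0b11000110 = 0b10101010.
P2: T = 0b01110010, S = E(K, T) = 0b11000000; 0b10110011 ⊕ 0b11000000 = 0b01110011.
P3: T = 0b01110011, S = E(K, T) = 0b11000010; 0b11011000 ⊕ 0b11000010 = 0b00011010.
P4: T = 0b01110100, S = E(K, T) = 0b11001100; 0b01000110 ⊕ 0b11001100 = 0b10001010.
P5: T = 0b01110101, S = E(K, T) = 0b11001110; 0b10101111 ⊕ 0b11001110 = 0b01100001.
Blocks that differ from the original plaintext: P0.

P0 = 0b00011100, P1 = 0b10101010, P2 = 0b01110011, P3 = 0b00011010, P4 = 0b10001010, P5 = 0b01100001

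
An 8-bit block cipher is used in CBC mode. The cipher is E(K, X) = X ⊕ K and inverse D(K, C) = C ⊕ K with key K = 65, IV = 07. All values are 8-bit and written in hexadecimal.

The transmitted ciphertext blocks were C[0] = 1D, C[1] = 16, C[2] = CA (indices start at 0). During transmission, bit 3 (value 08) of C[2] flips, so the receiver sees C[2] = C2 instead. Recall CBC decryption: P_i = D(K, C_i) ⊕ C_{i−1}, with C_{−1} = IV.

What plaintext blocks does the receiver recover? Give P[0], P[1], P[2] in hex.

P[0] = 7F, P[1] = 6E, P[2] = B1

Only C[2] changed, to C2. In CBC, a change in C_i garbles P_i and flips the same bit in P_{i+1}. Decrypting the received ciphertext:
P[0]: D(K, 1D) = 78; 78 ⊕ 07 = 7F.
P[1]: D(K, 16) = 73; 73 ⊕ 1D = 6E.
P[2]: D(K, C2) = A7; A7 ⊕ 16 = B1.
Blocks that differ from the original plaintext: P[2].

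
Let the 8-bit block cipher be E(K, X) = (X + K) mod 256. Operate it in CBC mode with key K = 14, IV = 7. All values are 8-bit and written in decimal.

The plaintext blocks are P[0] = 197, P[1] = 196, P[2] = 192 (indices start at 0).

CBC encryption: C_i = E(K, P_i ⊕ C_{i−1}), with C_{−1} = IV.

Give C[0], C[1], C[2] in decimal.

C[0]: P[0] ⊕ 7 = 194; E(K, 194) = 208.
C[1]: P[1] ⊕ 208 = 20; E(K, 20) = 34.
C[2]: P[2] ⊕ 34 = 226; E(K, 226) = 240.

C[0] = 208, C[1] = 34, C[2] = 240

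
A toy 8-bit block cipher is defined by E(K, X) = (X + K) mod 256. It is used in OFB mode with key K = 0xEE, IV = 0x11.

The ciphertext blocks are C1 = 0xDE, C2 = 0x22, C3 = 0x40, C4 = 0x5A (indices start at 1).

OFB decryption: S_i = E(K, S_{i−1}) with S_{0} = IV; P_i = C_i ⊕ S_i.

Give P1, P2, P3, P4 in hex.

P1 = 0x21, P2 = 0xCF, P3 = 0x9B, P4 = 0x93

P1: S = E(K, 0x11) = 0xFF; 0xDE ⊕ 0xFF = 0x21.
P2: S = E(K, 0xFF) = 0xED; 0x22 ⊕ 0xED = 0xCF.
P3: S = E(K, 0xED) = 0xDB; 0x40 ⊕ 0xDB = 0x9B.
P4: S = E(K, 0xDB) = 0xC9; 0x5A ⊕ 0xC9 = 0x93.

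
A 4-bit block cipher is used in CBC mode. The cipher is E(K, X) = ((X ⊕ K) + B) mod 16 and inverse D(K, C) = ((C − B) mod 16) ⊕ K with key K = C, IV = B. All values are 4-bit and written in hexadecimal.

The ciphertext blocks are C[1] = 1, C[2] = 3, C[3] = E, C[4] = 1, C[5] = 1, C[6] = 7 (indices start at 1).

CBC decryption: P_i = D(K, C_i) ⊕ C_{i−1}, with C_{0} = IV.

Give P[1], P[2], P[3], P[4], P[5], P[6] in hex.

P[1] = 1, P[2] = 5, P[3] = C, P[4] = 4, P[5] = B, P[6] = 1

P[1]: D(K, 1) = A; A ⊕ B = 1.
P[2]: D(K, 3) = 4; 4 ⊕ 1 = 5.
P[3]: D(K, E) = F; F ⊕ 3 = C.
P[4]: D(K, 1) = A; A ⊕ E = 4.
P[5]: D(K, 1) = A; A ⊕ 1 = B.
P[6]: D(K, 7) = 0; 0 ⊕ 1 = 1.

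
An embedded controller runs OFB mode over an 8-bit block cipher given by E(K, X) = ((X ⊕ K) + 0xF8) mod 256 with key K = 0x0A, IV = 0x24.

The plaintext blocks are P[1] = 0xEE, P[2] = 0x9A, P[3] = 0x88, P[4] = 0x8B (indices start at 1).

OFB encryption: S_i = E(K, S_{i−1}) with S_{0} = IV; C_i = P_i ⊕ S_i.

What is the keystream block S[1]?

C[1]: S = E(K, 0x24) = 0x26; 0xEE ⊕ 0x26 = 0xC8.
So S[1] = 0x26.

0x26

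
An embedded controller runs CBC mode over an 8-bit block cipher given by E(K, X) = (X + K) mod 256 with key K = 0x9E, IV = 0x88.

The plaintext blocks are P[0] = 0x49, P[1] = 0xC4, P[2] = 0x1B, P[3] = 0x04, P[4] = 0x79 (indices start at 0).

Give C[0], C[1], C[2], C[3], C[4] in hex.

C[0] = 0x5F, C[1] = 0x39, C[2] = 0xC0, C[3] = 0x62, C[4] = 0xB9

CBC encryption: C_i = E(K, P_i ⊕ C_{i−1}), with C_{−1} = IV.
C[0]: P[0] ⊕ 0x88 = 0xC1; E(K, 0xC1) = 0x5F.
C[1]: P[1] ⊕ 0x5F = 0x9B; E(K, 0x9B) = 0x39.
C[2]: P[2] ⊕ 0x39 = 0x22; E(K, 0x22) = 0xC0.
C[3]: P[3] ⊕ 0xC0 = 0xC4; E(K, 0xC4) = 0x62.
C[4]: P[4] ⊕ 0x62 = 0x1B; E(K, 0x1B) = 0xB9.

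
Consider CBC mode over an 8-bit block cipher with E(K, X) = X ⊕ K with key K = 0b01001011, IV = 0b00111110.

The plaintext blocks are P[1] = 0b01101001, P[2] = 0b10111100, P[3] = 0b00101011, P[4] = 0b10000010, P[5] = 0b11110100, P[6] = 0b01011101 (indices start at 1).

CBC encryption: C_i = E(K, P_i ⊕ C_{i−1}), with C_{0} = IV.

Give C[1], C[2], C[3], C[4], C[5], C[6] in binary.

C[1] = 0b00011100, C[2] = 0b11101011, C[3] = 0b10001011, C[4] = 0b01000010, C[5] = 0b11111101, C[6] = 0b11101011

C[1]: P[1] ⊕ 0b00111110 = 0b01010111; E(K, 0b01010111) = 0b00011100.
C[2]: P[2] ⊕ 0b00011100 = 0b10100000; E(K, 0b10100000) = 0b11101011.
C[3]: P[3] ⊕ 0b11101011 = 0b11000000; E(K, 0b11000000) = 0b10001011.
C[4]: P[4] ⊕ 0b10001011 = 0b00001001; E(K, 0b00001001) = 0b01000010.
C[5]: P[5] ⊕ 0b01000010 = 0b10110110; E(K, 0b10110110) = 0b11111101.
C[6]: P[6] ⊕ 0b11111101 = 0b10100000; E(K, 0b10100000) = 0b11101011.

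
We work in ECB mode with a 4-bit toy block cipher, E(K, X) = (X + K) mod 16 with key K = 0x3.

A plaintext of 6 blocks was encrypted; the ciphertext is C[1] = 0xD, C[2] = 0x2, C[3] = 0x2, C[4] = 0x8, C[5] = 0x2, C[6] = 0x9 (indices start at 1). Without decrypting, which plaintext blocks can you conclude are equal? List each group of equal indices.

P[2] = P[3] = P[5]

ECB encrypts each block independently with the same key, so equal ciphertext blocks imply equal plaintext blocks.
C[2] = C[3] = C[5] = 0x2, so P[2] = P[3] = P[5].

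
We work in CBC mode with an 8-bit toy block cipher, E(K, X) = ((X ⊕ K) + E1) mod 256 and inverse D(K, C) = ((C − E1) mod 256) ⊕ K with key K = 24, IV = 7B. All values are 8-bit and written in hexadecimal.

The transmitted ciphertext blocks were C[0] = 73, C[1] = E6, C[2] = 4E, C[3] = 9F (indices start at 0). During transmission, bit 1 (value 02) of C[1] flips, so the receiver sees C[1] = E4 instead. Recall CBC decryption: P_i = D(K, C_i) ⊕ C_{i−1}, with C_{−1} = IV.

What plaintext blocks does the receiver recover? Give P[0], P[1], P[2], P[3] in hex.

P[0] = CD, P[1] = 54, P[2] = AD, P[3] = D4

Only C[1] changed, to E4. In CBC, a change in C_i garbles P_i and flips the same bit in P_{i+1}. Decrypting the received ciphertext:
P[0]: D(K, 73) = B6; B6 ⊕ 7B = CD.
P[1]: D(K, E4) = 27; 27 ⊕ 73 = 54.
P[2]: D(K, 4E) = 49; 49 ⊕ E4 = AD.
P[3]: D(K, 9F) = 9A; 9A ⊕ 4E = D4.
Blocks that differ from the original plaintext: P[1], P[2].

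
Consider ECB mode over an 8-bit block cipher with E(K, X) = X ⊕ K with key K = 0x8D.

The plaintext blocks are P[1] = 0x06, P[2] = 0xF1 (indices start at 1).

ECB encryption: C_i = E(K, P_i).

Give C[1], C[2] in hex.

C[1]: E(K, 0x06) = 0x8B.
C[2]: E(K, 0xF1) = 0x7C.

C[1] = 0x8B, C[2] = 0x7C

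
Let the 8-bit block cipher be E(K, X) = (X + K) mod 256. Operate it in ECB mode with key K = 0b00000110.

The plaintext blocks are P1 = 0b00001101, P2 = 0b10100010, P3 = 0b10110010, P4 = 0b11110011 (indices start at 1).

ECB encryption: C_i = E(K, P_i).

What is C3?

C3: E(K, 0b10110010) = 0b10111000.

C3 = 0b10111000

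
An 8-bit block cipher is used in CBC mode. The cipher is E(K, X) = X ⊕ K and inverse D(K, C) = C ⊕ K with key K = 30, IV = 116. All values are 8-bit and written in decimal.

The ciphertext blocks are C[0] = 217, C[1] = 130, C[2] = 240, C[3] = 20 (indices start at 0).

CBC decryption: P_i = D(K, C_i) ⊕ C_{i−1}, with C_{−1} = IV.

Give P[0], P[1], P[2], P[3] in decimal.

P[0]: D(K, 217) = 199; 199 ⊕ 116 = 179.
P[1]: D(K, 130) = 156; 156 ⊕ 217 = 69.
P[2]: D(K, 240) = 238; 238 ⊕ 130 = 108.
P[3]: D(K, 20) = 10; 10 ⊕ 240 = 250.

P[0] = 179, P[1] = 69, P[2] = 108, P[3] = 250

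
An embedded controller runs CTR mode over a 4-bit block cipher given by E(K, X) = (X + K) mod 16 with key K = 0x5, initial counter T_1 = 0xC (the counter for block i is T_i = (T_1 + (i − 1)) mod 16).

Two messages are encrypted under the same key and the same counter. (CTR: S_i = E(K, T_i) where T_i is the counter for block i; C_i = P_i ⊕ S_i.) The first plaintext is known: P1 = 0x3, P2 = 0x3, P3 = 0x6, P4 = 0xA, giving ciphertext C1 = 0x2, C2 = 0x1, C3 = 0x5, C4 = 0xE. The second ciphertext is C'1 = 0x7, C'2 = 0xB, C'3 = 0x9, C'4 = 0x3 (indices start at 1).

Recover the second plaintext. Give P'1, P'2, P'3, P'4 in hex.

P'1 = 0x6, P'2 = 0x9, P'3 = 0xA, P'4 = 0x7

In CTR with a reused counter, both messages share the same keystream S_i, so C_i ⊕ C'_i = P_i ⊕ P'_i and thus P'_i = P_i ⊕ C_i ⊕ C'_i.
P'1: 0x3 ⊕ 0x2 ⊕ 0x7 = 0x6.
P'2: 0x3 ⊕ 0x1 ⊕ 0xB = 0x9.
P'3: 0x6 ⊕ 0x5 ⊕ 0x9 = 0xA.
P'4: 0xA ⊕ 0xE ⊕ 0x3 = 0x7.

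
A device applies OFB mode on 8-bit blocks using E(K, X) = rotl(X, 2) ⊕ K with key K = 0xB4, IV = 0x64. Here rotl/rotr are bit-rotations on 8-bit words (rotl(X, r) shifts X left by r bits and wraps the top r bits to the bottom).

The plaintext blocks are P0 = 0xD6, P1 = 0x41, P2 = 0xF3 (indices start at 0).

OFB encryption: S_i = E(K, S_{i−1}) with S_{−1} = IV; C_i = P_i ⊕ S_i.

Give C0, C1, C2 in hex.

C0: S = E(K, 0x64) = 0x25; 0xD6 ⊕ 0x25 = 0xF3.
C1: S = E(K, 0x25) = 0x20; 0x41 ⊕ 0x20 = 0x61.
C2: S = E(K, 0x20) = 0x34; 0xF3 ⊕ 0x34 = 0xC7.

C0 = 0xF3, C1 = 0x61, C2 = 0xC7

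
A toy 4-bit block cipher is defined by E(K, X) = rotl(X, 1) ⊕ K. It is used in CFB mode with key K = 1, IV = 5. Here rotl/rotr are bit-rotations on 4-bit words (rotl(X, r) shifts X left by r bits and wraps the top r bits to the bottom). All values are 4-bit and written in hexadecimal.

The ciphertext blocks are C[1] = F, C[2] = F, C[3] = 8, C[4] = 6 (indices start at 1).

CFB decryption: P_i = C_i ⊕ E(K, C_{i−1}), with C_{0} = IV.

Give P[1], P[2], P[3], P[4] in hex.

P[1]: E(K, 5) = B; F ⊕ B = 4.
P[2]: E(K, F) = E; F ⊕ E = 1.
P[3]: E(K, F) = E; 8 ⊕ E = 6.
P[4]: E(K, 8) = 0; 6 ⊕ 0 = 6.

P[1] = 4, P[2] = 1, P[3] = 6, P[4] = 6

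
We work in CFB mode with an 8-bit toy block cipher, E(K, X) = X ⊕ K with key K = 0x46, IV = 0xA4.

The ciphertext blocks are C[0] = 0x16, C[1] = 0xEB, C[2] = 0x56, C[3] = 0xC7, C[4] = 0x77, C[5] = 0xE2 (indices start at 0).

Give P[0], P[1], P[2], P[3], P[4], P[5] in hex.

CFB decryption: P_i = C_i ⊕ E(K, C_{i−1}), with C_{−1} = IV.
P[0]: E(K, 0xA4) = 0xE2; 0x16 ⊕ 0xE2 = 0xF4.
P[1]: E(K, 0x16) = 0x50; 0xEB ⊕ 0x50 = 0xBB.
P[2]: E(K, 0xEB) = 0xAD; 0x56 ⊕ 0xAD = 0xFB.
P[3]: E(K, 0x56) = 0x10; 0xC7 ⊕ 0x10 = 0xD7.
P[4]: E(K, 0xC7) = 0x81; 0x77 ⊕ 0x81 = 0xF6.
P[5]: E(K, 0x77) = 0x31; 0xE2 ⊕ 0x31 = 0xD3.

P[0] = 0xF4, P[1] = 0xBB, P[2] = 0xFB, P[3] = 0xD7, P[4] = 0xF6, P[5] = 0xD3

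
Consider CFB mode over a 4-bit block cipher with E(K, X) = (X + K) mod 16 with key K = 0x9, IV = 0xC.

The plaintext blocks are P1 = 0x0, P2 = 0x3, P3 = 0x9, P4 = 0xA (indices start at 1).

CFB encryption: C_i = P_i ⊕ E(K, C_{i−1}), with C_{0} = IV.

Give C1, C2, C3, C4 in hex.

C1 = 0x5, C2 = 0xD, C3 = 0xF, C4 = 0x2

C1: E(K, 0xC) = 0x5; 0x0 ⊕ 0x5 = 0x5.
C2: E(K, 0x5) = 0xE; 0x3 ⊕ 0xE = 0xD.
C3: E(K, 0xD) = 0x6; 0x9 ⊕ 0x6 = 0xF.
C4: E(K, 0xF) = 0x8; 0xA ⊕ 0x8 = 0x2.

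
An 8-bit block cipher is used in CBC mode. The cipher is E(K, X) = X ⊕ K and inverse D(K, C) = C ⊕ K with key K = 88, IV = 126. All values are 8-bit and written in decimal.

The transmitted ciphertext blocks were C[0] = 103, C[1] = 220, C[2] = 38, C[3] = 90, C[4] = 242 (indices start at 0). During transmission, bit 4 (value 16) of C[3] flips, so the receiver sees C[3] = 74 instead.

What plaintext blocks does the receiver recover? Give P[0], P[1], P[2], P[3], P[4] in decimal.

P[0] = 65, P[1] = 227, P[2] = 162, P[3] = 52, P[4] = 224

CBC decryption: P_i = D(K, C_i) ⊕ C_{i−1}, with C_{−1} = IV.
Only C[3] changed, to 74. In CBC, a change in C_i garbles P_i and flips the same bit in P_{i+1}. Decrypting the received ciphertext:
P[0]: D(K, 103) = 63; 63 ⊕ 126 = 65.
P[1]: D(K, 220) = 132; 132 ⊕ 103 = 227.
P[2]: D(K, 38) = 126; 126 ⊕ 220 = 162.
P[3]: D(K, 74) = 18; 18 ⊕ 38 = 52.
P[4]: D(K, 242) = 170; 170 ⊕ 74 = 224.
Blocks that differ from the original plaintext: P[3], P[4].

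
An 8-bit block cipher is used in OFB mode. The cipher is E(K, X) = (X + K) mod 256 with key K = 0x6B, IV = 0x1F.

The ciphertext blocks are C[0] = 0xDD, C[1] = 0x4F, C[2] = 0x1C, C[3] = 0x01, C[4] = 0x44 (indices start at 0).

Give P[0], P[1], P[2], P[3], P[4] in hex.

P[0] = 0x57, P[1] = 0xBA, P[2] = 0x7C, P[3] = 0xCA, P[4] = 0x72

OFB decryption: S_i = E(K, S_{i−1}) with S_{−1} = IV; P_i = C_i ⊕ S_i.
P[0]: S = E(K, 0x1F) = 0x8A; 0xDD ⊕ 0x8A = 0x57.
P[1]: S = E(K, 0x8A) = 0xF5; 0x4F ⊕ 0xF5 = 0xBA.
P[2]: S = E(K, 0xF5) = 0x60; 0x1C ⊕ 0x60 = 0x7C.
P[3]: S = E(K, 0x60) = 0xCB; 0x01 ⊕ 0xCB = 0xCA.
P[4]: S = E(K, 0xCB) = 0x36; 0x44 ⊕ 0x36 = 0x72.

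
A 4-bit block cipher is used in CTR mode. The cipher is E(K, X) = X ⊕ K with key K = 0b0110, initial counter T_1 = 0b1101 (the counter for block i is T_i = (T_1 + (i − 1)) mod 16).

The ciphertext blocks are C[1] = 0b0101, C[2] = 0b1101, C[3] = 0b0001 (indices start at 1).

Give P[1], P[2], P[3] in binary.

CTR decryption: S_i = E(K, T_i) where T_i is the counter for block i; P_i = C_i ⊕ S_i.
P[1]: T = 0b1101, S = E(K, T) = 0b1011; 0b0101 ⊕ 0b1011 = 0b1110.
P[2]: T = 0b1110, S = E(K, T) = 0b1000; 0b1101 ⊕ 0b1000 = 0b0101.
P[3]: T = 0b1111, S = E(K, T) = 0b1001; 0b0001 ⊕ 0b1001 = 0b1000.

P[1] = 0b1110, P[2] = 0b0101, P[3] = 0b1000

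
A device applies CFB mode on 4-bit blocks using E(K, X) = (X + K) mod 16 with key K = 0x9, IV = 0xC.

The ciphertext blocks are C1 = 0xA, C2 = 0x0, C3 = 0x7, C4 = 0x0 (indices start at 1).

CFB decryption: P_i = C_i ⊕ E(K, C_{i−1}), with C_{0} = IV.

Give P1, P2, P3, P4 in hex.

P1 = 0xF, P2 = 0x3, P3 = 0xE, P4 = 0x0

P1: E(K, 0xC) = 0x5; 0xA ⊕ 0x5 = 0xF.
P2: E(K, 0xA) = 0x3; 0x0 ⊕ 0x3 = 0x3.
P3: E(K, 0x0) = 0x9; 0x7 ⊕ 0x9 = 0xE.
P4: E(K, 0x7) = 0x0; 0x0 ⊕ 0x0 = 0x0.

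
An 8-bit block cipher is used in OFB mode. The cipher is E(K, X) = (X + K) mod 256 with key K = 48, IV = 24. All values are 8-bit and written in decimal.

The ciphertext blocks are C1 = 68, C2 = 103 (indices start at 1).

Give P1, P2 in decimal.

P1 = 12, P2 = 31

OFB decryption: S_i = E(K, S_{i−1}) with S_{0} = IV; P_i = C_i ⊕ S_i.
P1: S = E(K, 24) = 72; 68 ⊕ 72 = 12.
P2: S = E(K, 72) = 120; 103 ⊕ 120 = 31.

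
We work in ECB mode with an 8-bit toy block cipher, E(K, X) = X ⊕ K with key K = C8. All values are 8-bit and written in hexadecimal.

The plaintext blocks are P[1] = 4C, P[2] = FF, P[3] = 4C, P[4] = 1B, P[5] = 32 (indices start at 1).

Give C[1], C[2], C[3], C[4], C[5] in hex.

ECB encryption: C_i = E(K, P_i).
C[1]: E(K, 4C) = 84.
C[2]: E(K, FF) = 37.
C[3]: E(K, 4C) = 84.
C[4]: E(K, 1B) = D3.
C[5]: E(K, 32) = FA.

C[1] = 84, C[2] = 37, C[3] = 84, C[4] = D3, C[5] = FA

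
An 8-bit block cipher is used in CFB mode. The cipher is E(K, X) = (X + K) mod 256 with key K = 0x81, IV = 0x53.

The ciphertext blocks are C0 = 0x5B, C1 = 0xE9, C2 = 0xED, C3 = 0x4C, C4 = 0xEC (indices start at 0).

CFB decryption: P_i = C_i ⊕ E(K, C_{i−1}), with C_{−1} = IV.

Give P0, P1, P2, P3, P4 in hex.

P0 = 0x8F, P1 = 0x35, P2 = 0x87, P3 = 0x22, P4 = 0x21

P0: E(K, 0x53) = 0xD4; 0x5B ⊕ 0xD4 = 0x8F.
P1: E(K, 0x5B) = 0xDC; 0xE9 ⊕ 0xDC = 0x35.
P2: E(K, 0xE9) = 0x6A; 0xED ⊕ 0x6A = 0x87.
P3: E(K, 0xED) = 0x6E; 0x4C ⊕ 0x6E = 0x22.
P4: E(K, 0x4C) = 0xCD; 0xEC ⊕ 0xCD = 0x21.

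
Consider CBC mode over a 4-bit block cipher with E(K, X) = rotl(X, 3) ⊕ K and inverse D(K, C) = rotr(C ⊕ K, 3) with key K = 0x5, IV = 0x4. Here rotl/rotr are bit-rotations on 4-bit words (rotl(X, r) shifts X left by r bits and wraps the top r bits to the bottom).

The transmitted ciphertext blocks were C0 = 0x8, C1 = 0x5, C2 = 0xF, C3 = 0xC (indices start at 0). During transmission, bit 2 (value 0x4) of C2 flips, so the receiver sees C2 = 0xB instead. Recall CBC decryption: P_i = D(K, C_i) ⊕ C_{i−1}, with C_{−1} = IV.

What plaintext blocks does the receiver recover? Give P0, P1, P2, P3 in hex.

P0 = 0xF, P1 = 0x8, P2 = 0x8, P3 = 0x8

Only C2 changed, to 0xB. In CBC, a change in C_i garbles P_i and flips the same bit in P_{i+1}. Decrypting the received ciphertext:
P0: D(K, 0x8) = 0xB; 0xB ⊕ 0x4 = 0xF.
P1: D(K, 0x5) = 0x0; 0x0 ⊕ 0x8 = 0x8.
P2: D(K, 0xB) = 0xD; 0xD ⊕ 0x5 = 0x8.
P3: D(K, 0xC) = 0x3; 0x3 ⊕ 0xB = 0x8.
Blocks that differ from the original plaintext: P2, P3.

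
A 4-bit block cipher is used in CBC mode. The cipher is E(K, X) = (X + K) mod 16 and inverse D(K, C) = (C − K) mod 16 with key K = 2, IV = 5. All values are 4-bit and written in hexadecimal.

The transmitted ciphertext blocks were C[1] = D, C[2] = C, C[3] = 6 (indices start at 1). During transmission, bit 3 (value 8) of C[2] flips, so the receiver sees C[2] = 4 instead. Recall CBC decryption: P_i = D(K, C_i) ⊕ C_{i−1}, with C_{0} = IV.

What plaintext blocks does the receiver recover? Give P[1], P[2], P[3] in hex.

Only C[2] changed, to 4. In CBC, a change in C_i garbles P_i and flips the same bit in P_{i+1}. Decrypting the received ciphertext:
P[1]: D(K, D) = B; B ⊕ 5 = E.
P[2]: D(K, 4) = 2; 2 ⊕ D = F.
P[3]: D(K, 6) = 4; 4 ⊕ 4 = 0.
Blocks that differ from the original plaintext: P[2], P[3].

P[1] = E, P[2] = F, P[3] = 0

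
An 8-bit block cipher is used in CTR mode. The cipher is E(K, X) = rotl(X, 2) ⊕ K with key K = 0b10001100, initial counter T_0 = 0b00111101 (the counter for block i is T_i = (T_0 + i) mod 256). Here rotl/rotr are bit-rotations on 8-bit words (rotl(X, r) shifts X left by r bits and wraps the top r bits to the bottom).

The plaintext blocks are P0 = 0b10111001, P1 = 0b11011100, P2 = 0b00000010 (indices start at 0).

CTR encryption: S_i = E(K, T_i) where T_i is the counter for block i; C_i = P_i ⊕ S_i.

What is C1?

C1 = 0b10101000

C0: T = 0b00111101, S = E(K, T) = 0b01111000; 0b10111001 ⊕ 0b01111000 = 0b11000001.
C1: T = 0b00111110, S = E(K, T) = 0b01110100; 0b11011100 ⊕ 0b01110100 = 0b10101000.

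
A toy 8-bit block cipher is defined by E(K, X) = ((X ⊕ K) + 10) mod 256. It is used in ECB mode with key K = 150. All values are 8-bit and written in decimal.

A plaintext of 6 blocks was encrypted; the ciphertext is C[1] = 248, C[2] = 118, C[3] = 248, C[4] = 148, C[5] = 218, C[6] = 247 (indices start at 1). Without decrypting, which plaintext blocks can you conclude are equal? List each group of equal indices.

ECB encrypts each block independently with the same key, so equal ciphertext blocks imply equal plaintext blocks.
C[1] = C[3] = 248, so P[1] = P[3].

P[1] = P[3]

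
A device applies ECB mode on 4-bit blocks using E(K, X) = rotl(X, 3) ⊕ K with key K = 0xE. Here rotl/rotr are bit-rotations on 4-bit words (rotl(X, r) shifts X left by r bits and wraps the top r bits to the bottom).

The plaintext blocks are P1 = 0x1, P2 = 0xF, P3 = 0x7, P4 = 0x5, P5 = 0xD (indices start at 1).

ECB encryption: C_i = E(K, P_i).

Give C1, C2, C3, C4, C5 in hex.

C1 = 0x6, C2 = 0x1, C3 = 0x5, C4 = 0x4, C5 = 0x0

C1: E(K, 0x1) = 0x6.
C2: E(K, 0xF) = 0x1.
C3: E(K, 0x7) = 0x5.
C4: E(K, 0x5) = 0x4.
C5: E(K, 0xD) = 0x0.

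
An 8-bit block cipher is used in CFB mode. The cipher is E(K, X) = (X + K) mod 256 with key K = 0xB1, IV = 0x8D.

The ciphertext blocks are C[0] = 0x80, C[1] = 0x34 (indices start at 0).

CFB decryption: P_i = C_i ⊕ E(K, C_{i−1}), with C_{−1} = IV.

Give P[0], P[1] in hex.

P[0]: E(K, 0x8D) = 0x3E; 0x80 ⊕ 0x3E = 0xBE.
P[1]: E(K, 0x80) = 0x31; 0x34 ⊕ 0x31 = 0x05.

P[0] = 0xBE, P[1] = 0x05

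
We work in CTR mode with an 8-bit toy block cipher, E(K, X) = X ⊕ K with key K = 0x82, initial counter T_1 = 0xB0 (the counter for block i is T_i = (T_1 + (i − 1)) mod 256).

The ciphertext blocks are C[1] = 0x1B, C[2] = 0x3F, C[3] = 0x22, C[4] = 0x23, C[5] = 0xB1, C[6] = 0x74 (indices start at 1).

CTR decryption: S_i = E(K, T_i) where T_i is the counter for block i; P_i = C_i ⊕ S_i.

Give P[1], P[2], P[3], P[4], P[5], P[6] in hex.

P[1]: T = 0xB0, S = E(K, T) = 0x32; 0x1B ⊕ 0x32 = 0x29.
P[2]: T = 0xB1, S = E(K, T) = 0x33; 0x3F ⊕ 0x33 = 0x0C.
P[3]: T = 0xB2, S = E(K, T) = 0x30; 0x22 ⊕ 0x30 = 0x12.
P[4]: T = 0xB3, S = E(K, T) = 0x31; 0x23 ⊕ 0x31 = 0x12.
P[5]: T = 0xB4, S = E(K, T) = 0x36; 0xB1 ⊕ 0x36 = 0x87.
P[6]: T = 0xB5, S = E(K, T) = 0x37; 0x74 ⊕ 0x37 = 0x43.

P[1] = 0x29, P[2] = 0x0C, P[3] = 0x12, P[4] = 0x12, P[5] = 0x87, P[6] = 0x43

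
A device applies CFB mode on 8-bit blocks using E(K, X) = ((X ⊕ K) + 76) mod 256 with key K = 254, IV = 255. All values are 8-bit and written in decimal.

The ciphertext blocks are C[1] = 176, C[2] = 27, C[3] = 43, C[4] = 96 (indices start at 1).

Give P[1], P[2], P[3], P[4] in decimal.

CFB decryption: P_i = C_i ⊕ E(K, C_{i−1}), with C_{0} = IV.
P[1]: E(K, 255) = 77; 176 ⊕ 77 = 253.
P[2]: E(K, 176) = 154; 27 ⊕ 154 = 129.
P[3]: E(K, 27) = 49; 43 ⊕ 49 = 26.
P[4]: E(K, 43) = 33; 96 ⊕ 33 = 65.

P[1] = 253, P[2] = 129, P[3] = 26, P[4] = 65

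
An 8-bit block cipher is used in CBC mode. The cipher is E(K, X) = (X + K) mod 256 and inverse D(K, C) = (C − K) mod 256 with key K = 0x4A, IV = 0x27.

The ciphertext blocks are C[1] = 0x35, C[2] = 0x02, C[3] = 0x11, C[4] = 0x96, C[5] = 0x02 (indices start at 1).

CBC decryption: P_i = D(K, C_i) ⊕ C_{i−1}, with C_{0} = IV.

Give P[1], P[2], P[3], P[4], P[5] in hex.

P[1] = 0xCC, P[2] = 0x8D, P[3] = 0xC5, P[4] = 0x5D, P[5] = 0x2E

P[1]: D(K, 0x35) = 0xEB; 0xEB ⊕ 0x27 = 0xCC.
P[2]: D(K, 0x02) = 0xB8; 0xB8 ⊕ 0x35 = 0x8D.
P[3]: D(K, 0x11) = 0xC7; 0xC7 ⊕ 0x02 = 0xC5.
P[4]: D(K, 0x96) = 0x4C; 0x4C ⊕ 0x11 = 0x5D.
P[5]: D(K, 0x02) = 0xB8; 0xB8 ⊕ 0x96 = 0x2E.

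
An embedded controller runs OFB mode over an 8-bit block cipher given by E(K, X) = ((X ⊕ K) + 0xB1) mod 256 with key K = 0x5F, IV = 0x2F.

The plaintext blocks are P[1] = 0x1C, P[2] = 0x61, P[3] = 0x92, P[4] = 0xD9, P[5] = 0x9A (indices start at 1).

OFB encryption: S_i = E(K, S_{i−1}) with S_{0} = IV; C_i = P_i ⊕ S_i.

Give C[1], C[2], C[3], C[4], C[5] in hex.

C[1]: S = E(K, 0x2F) = 0x21; 0x1C ⊕ 0x21 = 0x3D.
C[2]: S = E(K, 0x21) = 0x2F; 0x61 ⊕ 0x2F = 0x4E.
C[3]: S = E(K, 0x2F) = 0x21; 0x92 ⊕ 0x21 = 0xB3.
C[4]: S = E(K, 0x21) = 0x2F; 0xD9 ⊕ 0x2F = 0xF6.
C[5]: S = E(K, 0x2F) = 0x21; 0x9A ⊕ 0x21 = 0xBB.

C[1] = 0x3D, C[2] = 0x4E, C[3] = 0xB3, C[4] = 0xF6, C[5] = 0xBB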